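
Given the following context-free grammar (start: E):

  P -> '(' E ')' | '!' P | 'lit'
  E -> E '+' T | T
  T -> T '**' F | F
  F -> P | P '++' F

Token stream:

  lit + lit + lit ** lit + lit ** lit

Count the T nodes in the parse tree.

[E [E [E [E [T [F [P lit]]]] + [T [F [P lit]]]] + [T [T [F [P lit]]] ** [F [P lit]]]] + [T [T [F [P lit]]] ** [F [P lit]]]]

6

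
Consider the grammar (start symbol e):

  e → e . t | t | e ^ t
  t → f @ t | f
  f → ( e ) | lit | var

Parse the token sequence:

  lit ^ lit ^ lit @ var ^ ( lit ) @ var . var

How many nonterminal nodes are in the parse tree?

22

[e [e [e [e [e [t [f lit]]] ^ [t [f lit]]] ^ [t [f lit] @ [t [f var]]]] ^ [t [f ( [e [t [f lit]]] )] @ [t [f var]]]] . [t [f var]]]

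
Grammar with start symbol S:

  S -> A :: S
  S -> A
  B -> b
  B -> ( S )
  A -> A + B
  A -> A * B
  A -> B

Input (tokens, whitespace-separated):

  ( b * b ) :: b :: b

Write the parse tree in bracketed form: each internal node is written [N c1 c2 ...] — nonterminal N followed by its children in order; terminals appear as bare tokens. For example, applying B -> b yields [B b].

[S [A [B ( [S [A [A [B b]] * [B b]]] )]] :: [S [A [B b]] :: [S [A [B b]]]]]

S
A :: S
B :: S
( S ) :: S
( A ) :: S
( A * B ) :: S
( B * B ) :: S
( b * B ) :: S
( b * b ) :: S
( b * b ) :: A :: S
( b * b ) :: B :: S
( b * b ) :: b :: S
( b * b ) :: b :: A
( b * b ) :: b :: B
( b * b ) :: b :: b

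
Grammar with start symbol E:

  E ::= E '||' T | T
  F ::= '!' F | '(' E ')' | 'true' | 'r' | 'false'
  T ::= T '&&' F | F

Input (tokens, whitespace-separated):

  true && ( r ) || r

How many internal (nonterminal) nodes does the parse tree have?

11

[E [E [T [T [F true]] && [F ( [E [T [F r]]] )]]] || [T [F r]]]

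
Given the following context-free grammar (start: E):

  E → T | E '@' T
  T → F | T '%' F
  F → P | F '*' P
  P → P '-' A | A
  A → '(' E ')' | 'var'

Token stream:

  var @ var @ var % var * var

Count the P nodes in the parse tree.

5

[E [E [E [T [F [P [A var]]]]] @ [T [F [P [A var]]]]] @ [T [T [F [P [A var]]]] % [F [F [P [A var]]] * [P [A var]]]]]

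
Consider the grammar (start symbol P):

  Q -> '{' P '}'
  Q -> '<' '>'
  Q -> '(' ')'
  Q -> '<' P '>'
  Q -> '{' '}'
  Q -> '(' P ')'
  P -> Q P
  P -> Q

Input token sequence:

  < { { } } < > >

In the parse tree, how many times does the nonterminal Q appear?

4

[P [Q < [P [Q { [P [Q { }]] }] [P [Q < >]]] >]]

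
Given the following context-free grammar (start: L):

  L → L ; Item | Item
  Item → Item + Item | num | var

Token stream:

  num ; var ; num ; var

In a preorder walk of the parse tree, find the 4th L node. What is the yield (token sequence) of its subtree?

num

[L [L [L [L [Item num]] ; [Item var]] ; [Item num]] ; [Item var]]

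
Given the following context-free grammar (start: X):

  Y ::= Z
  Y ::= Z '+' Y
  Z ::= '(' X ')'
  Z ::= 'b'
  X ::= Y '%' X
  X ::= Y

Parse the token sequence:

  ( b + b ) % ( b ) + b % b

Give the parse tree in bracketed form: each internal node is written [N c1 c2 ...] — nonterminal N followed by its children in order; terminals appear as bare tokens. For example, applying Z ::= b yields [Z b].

[X [Y [Z ( [X [Y [Z b] + [Y [Z b]]]] )]] % [X [Y [Z ( [X [Y [Z b]]] )] + [Y [Z b]]] % [X [Y [Z b]]]]]

X
Y % X
Z % X
( X ) % X
( Y ) % X
( Z + Y ) % X
( b + Y ) % X
( b + Z ) % X
( b + b ) % X
( b + b ) % Y % X
( b + b ) % Z + Y % X
( b + b ) % ( X ) + Y % X
( b + b ) % ( Y ) + Y % X
( b + b ) % ( Z ) + Y % X
( b + b ) % ( b ) + Y % X
( b + b ) % ( b ) + Z % X
( b + b ) % ( b ) + b % X
( b + b ) % ( b ) + b % Y
( b + b ) % ( b ) + b % Z
( b + b ) % ( b ) + b % b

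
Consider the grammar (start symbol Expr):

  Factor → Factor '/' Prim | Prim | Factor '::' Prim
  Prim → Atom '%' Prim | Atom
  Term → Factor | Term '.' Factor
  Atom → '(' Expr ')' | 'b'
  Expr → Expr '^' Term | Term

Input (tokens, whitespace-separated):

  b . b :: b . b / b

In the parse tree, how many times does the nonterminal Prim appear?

5

[Expr [Term [Term [Term [Factor [Prim [Atom b]]]] . [Factor [Factor [Prim [Atom b]]] :: [Prim [Atom b]]]] . [Factor [Factor [Prim [Atom b]]] / [Prim [Atom b]]]]]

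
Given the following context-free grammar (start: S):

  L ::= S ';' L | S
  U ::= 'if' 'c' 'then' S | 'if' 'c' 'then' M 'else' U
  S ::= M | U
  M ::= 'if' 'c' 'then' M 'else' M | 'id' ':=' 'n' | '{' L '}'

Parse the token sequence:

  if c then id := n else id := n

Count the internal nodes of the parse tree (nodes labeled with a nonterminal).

[S [M if c then [M id := n] else [M id := n]]]

4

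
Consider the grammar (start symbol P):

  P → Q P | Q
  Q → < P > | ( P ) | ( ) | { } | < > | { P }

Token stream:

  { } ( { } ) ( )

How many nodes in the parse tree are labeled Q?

[P [Q { }] [P [Q ( [P [Q { }]] )] [P [Q ( )]]]]

4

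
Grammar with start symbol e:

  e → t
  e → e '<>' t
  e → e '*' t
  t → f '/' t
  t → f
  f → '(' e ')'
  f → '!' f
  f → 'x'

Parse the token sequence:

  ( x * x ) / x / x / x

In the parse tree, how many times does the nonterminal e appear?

3

[e [t [f ( [e [e [t [f x]]] * [t [f x]]] )] / [t [f x] / [t [f x] / [t [f x]]]]]]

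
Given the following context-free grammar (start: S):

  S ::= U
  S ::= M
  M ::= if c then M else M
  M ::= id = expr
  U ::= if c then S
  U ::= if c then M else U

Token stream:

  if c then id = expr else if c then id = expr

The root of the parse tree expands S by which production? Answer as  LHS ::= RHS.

[S [U if c then [M id = expr] else [U if c then [S [M id = expr]]]]]

S ::= U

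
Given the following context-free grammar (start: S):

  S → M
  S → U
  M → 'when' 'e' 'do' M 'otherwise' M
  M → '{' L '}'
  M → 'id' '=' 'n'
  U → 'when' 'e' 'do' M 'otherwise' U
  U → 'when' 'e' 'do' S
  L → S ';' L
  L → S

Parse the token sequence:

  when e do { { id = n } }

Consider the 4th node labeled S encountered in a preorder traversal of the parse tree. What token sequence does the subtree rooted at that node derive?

[S [U when e do [S [M { [L [S [M { [L [S [M id = n]]] }]]] }]]]]

id = n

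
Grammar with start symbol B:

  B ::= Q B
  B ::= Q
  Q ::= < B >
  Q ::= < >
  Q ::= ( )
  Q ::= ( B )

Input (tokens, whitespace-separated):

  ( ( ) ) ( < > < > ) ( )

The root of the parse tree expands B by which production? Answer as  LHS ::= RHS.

B ::= Q B

[B [Q ( [B [Q ( )]] )] [B [Q ( [B [Q < >] [B [Q < >]]] )] [B [Q ( )]]]]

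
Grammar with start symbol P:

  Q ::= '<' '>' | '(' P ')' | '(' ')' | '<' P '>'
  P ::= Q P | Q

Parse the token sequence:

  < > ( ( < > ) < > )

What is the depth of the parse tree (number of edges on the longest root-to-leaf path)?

7

[P [Q < >] [P [Q ( [P [Q ( [P [Q < >]] )] [P [Q < >]]] )]]]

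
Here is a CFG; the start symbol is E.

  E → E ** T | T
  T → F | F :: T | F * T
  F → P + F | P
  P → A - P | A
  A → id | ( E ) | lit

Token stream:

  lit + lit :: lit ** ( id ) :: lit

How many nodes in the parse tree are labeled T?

5

[E [E [T [F [P [A lit]] + [F [P [A lit]]]] :: [T [F [P [A lit]]]]]] ** [T [F [P [A ( [E [T [F [P [A id]]]]] )]]] :: [T [F [P [A lit]]]]]]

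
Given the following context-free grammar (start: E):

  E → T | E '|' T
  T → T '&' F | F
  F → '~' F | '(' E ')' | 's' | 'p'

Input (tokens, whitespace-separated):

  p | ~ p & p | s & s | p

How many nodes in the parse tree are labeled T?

[E [E [E [E [T [F p]]] | [T [T [F ~ [F p]]] & [F p]]] | [T [T [F s]] & [F s]]] | [T [F p]]]

6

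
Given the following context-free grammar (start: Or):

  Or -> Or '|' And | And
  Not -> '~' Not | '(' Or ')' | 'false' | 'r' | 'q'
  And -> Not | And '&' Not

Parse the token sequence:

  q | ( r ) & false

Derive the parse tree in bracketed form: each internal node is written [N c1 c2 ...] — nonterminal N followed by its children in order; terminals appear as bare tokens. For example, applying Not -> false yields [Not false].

[Or [Or [And [Not q]]] | [And [And [Not ( [Or [And [Not r]]] )]] & [Not false]]]

Or
Or | And
And | And
Not | And
q | And
q | And & Not
q | Not & Not
q | ( Or ) & Not
q | ( And ) & Not
q | ( Not ) & Not
q | ( r ) & Not
q | ( r ) & false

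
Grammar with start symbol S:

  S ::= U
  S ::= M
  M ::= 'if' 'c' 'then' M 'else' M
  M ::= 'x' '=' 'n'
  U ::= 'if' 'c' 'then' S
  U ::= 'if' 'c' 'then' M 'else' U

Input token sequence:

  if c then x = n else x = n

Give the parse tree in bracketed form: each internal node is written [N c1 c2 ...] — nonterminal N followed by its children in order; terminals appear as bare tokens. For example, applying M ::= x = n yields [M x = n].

S
M
if c then M else M
if c then x = n else M
if c then x = n else x = n

[S [M if c then [M x = n] else [M x = n]]]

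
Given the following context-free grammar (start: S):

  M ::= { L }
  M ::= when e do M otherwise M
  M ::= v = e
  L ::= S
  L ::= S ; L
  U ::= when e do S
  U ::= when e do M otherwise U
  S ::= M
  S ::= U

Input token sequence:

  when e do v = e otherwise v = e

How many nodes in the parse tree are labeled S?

[S [M when e do [M v = e] otherwise [M v = e]]]

1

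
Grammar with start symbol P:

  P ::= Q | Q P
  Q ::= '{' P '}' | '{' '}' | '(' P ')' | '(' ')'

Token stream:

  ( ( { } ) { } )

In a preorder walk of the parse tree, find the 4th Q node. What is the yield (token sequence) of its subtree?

[P [Q ( [P [Q ( [P [Q { }]] )] [P [Q { }]]] )]]

{ }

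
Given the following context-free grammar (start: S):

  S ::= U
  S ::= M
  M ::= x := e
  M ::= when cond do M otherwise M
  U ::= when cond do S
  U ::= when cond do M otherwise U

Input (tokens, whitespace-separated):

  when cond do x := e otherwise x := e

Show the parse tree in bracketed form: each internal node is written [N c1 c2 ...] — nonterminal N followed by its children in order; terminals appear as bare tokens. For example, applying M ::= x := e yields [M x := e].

S
M
when cond do M otherwise M
when cond do x := e otherwise M
when cond do x := e otherwise x := e

[S [M when cond do [M x := e] otherwise [M x := e]]]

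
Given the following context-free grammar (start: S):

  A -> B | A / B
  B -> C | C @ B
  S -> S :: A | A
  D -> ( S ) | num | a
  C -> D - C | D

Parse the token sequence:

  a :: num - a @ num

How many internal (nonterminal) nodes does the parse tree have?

15

[S [S [A [B [C [D a]]]]] :: [A [B [C [D num] - [C [D a]]] @ [B [C [D num]]]]]]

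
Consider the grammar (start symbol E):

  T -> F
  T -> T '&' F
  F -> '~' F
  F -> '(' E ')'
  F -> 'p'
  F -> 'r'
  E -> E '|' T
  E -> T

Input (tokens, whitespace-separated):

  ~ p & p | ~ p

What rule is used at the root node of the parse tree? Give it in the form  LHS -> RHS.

E -> E '|' T

[E [E [T [T [F ~ [F p]]] & [F p]]] | [T [F ~ [F p]]]]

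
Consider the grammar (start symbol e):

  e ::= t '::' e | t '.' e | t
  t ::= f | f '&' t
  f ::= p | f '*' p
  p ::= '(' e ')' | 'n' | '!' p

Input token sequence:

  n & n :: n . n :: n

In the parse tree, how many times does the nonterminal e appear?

4

[e [t [f [p n]] & [t [f [p n]]]] :: [e [t [f [p n]]] . [e [t [f [p n]]] :: [e [t [f [p n]]]]]]]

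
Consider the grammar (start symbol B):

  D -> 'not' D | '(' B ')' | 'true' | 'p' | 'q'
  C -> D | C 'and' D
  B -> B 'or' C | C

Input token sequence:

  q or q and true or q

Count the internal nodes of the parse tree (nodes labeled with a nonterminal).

11

[B [B [B [C [D q]]] or [C [C [D q]] and [D true]]] or [C [D q]]]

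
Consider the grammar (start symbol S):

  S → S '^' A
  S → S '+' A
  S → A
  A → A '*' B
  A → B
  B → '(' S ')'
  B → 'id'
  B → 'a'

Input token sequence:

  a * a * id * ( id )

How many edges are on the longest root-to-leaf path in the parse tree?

[S [A [A [A [A [B a]] * [B a]] * [B id]] * [B ( [S [A [B id]]] )]]]

6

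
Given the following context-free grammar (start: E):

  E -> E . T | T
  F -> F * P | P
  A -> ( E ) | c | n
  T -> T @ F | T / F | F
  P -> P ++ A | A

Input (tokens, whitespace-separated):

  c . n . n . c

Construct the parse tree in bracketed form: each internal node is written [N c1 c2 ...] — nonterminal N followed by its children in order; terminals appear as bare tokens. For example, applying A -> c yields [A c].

E
E . T
E . T . T
E . T . T . T
T . T . T . T
F . T . T . T
P . T . T . T
A . T . T . T
c . T . T . T
c . F . T . T
c . P . T . T
c . A . T . T
c . n . T . T
c . n . F . T
c . n . P . T
c . n . A . T
c . n . n . T
c . n . n . F
c . n . n . P
c . n . n . A
c . n . n . c

[E [E [E [E [T [F [P [A c]]]]] . [T [F [P [A n]]]]] . [T [F [P [A n]]]]] . [T [F [P [A c]]]]]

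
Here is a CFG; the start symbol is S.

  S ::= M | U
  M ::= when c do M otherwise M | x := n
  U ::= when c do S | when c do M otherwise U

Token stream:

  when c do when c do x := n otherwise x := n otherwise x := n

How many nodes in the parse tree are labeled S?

1

[S [M when c do [M when c do [M x := n] otherwise [M x := n]] otherwise [M x := n]]]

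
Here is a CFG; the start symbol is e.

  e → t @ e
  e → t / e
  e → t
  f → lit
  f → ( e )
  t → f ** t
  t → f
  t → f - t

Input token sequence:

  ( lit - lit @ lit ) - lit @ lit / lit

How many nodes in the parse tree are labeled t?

[e [t [f ( [e [t [f lit] - [t [f lit]]] @ [e [t [f lit]]]] )] - [t [f lit]]] @ [e [t [f lit]] / [e [t [f lit]]]]]

7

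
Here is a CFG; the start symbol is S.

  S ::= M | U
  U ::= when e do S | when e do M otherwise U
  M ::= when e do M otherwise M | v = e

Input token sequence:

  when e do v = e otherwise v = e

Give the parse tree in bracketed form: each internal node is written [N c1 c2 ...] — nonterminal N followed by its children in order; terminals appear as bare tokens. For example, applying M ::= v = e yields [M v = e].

S
M
when e do M otherwise M
when e do v = e otherwise M
when e do v = e otherwise v = e

[S [M when e do [M v = e] otherwise [M v = e]]]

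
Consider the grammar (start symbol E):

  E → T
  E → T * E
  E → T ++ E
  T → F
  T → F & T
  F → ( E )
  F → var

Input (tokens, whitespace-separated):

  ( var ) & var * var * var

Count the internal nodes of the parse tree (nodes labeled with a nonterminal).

14

[E [T [F ( [E [T [F var]]] )] & [T [F var]]] * [E [T [F var]] * [E [T [F var]]]]]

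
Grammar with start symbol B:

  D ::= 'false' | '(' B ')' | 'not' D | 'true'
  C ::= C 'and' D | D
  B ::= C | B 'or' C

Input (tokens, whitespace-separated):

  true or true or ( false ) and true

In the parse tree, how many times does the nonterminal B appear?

4

[B [B [B [C [D true]]] or [C [D true]]] or [C [C [D ( [B [C [D false]]] )]] and [D true]]]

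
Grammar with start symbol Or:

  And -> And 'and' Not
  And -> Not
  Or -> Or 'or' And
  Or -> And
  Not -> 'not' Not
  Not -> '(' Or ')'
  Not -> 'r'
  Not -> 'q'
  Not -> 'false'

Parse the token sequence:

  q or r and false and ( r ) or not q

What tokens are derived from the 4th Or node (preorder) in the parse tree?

[Or [Or [Or [And [Not q]]] or [And [And [And [Not r]] and [Not false]] and [Not ( [Or [And [Not r]]] )]]] or [And [Not not [Not q]]]]

r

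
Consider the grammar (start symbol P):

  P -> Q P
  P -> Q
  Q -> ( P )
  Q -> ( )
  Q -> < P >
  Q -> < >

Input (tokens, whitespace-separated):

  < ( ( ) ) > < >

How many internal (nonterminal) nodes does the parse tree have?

8

[P [Q < [P [Q ( [P [Q ( )]] )]] >] [P [Q < >]]]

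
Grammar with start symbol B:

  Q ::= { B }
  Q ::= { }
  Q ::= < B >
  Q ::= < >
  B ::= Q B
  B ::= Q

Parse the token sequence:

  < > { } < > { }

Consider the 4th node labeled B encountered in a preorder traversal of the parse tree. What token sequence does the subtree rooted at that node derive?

[B [Q < >] [B [Q { }] [B [Q < >] [B [Q { }]]]]]

{ }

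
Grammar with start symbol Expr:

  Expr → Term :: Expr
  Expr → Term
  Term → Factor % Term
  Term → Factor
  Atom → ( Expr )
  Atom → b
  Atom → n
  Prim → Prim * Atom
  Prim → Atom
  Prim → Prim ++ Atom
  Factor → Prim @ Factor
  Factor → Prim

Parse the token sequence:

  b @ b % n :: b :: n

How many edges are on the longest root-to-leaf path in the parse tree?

[Expr [Term [Factor [Prim [Atom b]] @ [Factor [Prim [Atom b]]]] % [Term [Factor [Prim [Atom n]]]]] :: [Expr [Term [Factor [Prim [Atom b]]]] :: [Expr [Term [Factor [Prim [Atom n]]]]]]]

7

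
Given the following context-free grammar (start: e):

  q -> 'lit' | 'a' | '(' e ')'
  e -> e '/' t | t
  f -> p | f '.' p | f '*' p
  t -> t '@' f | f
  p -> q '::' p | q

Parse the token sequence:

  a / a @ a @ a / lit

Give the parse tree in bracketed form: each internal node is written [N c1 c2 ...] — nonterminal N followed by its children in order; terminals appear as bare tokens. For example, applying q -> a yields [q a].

e
e / t
e / t / t
t / t / t
f / t / t
p / t / t
q / t / t
a / t / t
a / t @ f / t
a / t @ f @ f / t
a / f @ f @ f / t
a / p @ f @ f / t
a / q @ f @ f / t
a / a @ f @ f / t
a / a @ p @ f / t
a / a @ q @ f / t
a / a @ a @ f / t
a / a @ a @ p / t
a / a @ a @ q / t
a / a @ a @ a / t
a / a @ a @ a / f
a / a @ a @ a / p
a / a @ a @ a / q
a / a @ a @ a / lit

[e [e [e [t [f [p [q a]]]]] / [t [t [t [f [p [q a]]]] @ [f [p [q a]]]] @ [f [p [q a]]]]] / [t [f [p [q lit]]]]]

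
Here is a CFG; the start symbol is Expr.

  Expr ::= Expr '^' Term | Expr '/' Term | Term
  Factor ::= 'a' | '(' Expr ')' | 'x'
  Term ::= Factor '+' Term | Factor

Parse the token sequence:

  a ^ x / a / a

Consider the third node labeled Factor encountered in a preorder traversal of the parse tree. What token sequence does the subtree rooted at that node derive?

[Expr [Expr [Expr [Expr [Term [Factor a]]] ^ [Term [Factor x]]] / [Term [Factor a]]] / [Term [Factor a]]]

a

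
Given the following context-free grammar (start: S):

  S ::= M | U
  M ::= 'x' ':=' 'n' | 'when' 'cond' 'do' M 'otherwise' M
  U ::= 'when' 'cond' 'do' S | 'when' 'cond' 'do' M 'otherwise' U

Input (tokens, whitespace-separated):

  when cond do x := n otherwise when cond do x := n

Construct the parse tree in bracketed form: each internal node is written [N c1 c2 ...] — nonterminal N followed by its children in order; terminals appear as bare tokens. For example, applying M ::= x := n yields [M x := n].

[S [U when cond do [M x := n] otherwise [U when cond do [S [M x := n]]]]]

S
U
when cond do M otherwise U
when cond do x := n otherwise U
when cond do x := n otherwise when cond do S
when cond do x := n otherwise when cond do M
when cond do x := n otherwise when cond do x := n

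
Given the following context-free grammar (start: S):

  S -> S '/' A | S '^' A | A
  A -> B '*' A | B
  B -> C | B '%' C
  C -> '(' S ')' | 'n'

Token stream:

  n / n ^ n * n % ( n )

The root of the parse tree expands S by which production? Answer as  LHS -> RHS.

[S [S [S [A [B [C n]]]] / [A [B [C n]]]] ^ [A [B [C n]] * [A [B [B [C n]] % [C ( [S [A [B [C n]]]] )]]]]]

S -> S '^' A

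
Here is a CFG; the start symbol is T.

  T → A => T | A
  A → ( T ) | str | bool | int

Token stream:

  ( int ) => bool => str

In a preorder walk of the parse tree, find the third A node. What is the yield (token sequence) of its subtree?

[T [A ( [T [A int]] )] => [T [A bool] => [T [A str]]]]

bool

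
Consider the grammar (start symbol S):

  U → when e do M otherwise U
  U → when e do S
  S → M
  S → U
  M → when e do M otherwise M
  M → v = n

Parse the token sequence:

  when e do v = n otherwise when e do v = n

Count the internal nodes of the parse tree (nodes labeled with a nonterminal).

6

[S [U when e do [M v = n] otherwise [U when e do [S [M v = n]]]]]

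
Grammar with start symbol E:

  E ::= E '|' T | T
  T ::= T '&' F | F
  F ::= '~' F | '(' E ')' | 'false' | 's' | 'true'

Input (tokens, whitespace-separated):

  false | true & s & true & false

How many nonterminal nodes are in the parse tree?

12

[E [E [T [F false]]] | [T [T [T [T [F true]] & [F s]] & [F true]] & [F false]]]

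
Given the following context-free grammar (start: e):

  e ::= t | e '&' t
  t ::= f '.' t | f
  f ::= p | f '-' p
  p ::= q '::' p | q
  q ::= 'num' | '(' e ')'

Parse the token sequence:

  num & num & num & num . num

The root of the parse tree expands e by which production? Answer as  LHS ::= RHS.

e ::= e '&' t

[e [e [e [e [t [f [p [q num]]]]] & [t [f [p [q num]]]]] & [t [f [p [q num]]]]] & [t [f [p [q num]]] . [t [f [p [q num]]]]]]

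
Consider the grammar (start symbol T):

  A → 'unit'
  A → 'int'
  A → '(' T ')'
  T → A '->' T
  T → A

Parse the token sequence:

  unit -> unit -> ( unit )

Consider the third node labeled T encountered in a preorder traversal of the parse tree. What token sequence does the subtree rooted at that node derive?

( unit )

[T [A unit] -> [T [A unit] -> [T [A ( [T [A unit]] )]]]]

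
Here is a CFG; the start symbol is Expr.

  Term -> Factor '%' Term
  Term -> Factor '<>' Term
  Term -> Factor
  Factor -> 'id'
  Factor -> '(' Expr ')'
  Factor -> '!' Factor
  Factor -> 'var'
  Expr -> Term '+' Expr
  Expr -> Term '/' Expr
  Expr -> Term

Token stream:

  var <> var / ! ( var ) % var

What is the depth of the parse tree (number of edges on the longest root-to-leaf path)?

[Expr [Term [Factor var] <> [Term [Factor var]]] / [Expr [Term [Factor ! [Factor ( [Expr [Term [Factor var]]] )]] % [Term [Factor var]]]]]

8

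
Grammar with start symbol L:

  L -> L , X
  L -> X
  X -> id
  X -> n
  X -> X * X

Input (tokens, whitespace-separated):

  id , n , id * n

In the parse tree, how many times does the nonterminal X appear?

[L [L [L [X id]] , [X n]] , [X [X id] * [X n]]]

5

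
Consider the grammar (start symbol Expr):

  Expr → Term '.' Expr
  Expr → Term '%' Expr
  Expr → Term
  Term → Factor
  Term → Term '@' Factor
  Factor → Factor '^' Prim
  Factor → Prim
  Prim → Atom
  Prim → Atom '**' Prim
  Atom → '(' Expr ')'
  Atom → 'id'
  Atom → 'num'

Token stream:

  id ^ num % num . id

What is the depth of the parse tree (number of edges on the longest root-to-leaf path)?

[Expr [Term [Factor [Factor [Prim [Atom id]]] ^ [Prim [Atom num]]]] % [Expr [Term [Factor [Prim [Atom num]]]] . [Expr [Term [Factor [Prim [Atom id]]]]]]]

7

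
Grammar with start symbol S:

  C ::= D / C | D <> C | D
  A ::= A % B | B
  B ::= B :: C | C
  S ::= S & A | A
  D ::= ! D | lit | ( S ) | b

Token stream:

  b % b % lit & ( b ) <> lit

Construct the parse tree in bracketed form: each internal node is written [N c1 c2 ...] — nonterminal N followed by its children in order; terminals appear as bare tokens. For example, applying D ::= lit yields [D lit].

[S [S [A [A [A [B [C [D b]]]] % [B [C [D b]]]] % [B [C [D lit]]]]] & [A [B [C [D ( [S [A [B [C [D b]]]]] )] <> [C [D lit]]]]]]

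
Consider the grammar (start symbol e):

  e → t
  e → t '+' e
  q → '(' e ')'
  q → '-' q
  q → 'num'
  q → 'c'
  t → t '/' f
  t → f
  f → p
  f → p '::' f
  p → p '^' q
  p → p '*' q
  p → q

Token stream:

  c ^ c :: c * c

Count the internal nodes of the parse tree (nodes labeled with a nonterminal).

12

[e [t [f [p [p [q c]] ^ [q c]] :: [f [p [p [q c]] * [q c]]]]]]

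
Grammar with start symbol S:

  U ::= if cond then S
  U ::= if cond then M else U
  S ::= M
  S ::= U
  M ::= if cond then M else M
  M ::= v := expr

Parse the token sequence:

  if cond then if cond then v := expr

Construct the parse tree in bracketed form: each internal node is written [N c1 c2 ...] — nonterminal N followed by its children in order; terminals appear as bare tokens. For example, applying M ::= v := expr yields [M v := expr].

S
U
if cond then S
if cond then U
if cond then if cond then S
if cond then if cond then M
if cond then if cond then v := expr

[S [U if cond then [S [U if cond then [S [M v := expr]]]]]]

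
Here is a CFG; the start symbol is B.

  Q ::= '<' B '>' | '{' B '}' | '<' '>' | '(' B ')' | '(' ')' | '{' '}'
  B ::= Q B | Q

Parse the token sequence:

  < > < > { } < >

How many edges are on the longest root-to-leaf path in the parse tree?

[B [Q < >] [B [Q < >] [B [Q { }] [B [Q < >]]]]]

5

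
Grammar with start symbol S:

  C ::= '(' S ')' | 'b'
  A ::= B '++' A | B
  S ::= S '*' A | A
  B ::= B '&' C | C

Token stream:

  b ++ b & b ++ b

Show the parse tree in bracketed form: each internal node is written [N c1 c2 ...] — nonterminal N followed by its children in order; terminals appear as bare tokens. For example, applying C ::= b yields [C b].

S
A
B ++ A
C ++ A
b ++ A
b ++ B ++ A
b ++ B & C ++ A
b ++ C & C ++ A
b ++ b & C ++ A
b ++ b & b ++ A
b ++ b & b ++ B
b ++ b & b ++ C
b ++ b & b ++ b

[S [A [B [C b]] ++ [A [B [B [C b]] & [C b]] ++ [A [B [C b]]]]]]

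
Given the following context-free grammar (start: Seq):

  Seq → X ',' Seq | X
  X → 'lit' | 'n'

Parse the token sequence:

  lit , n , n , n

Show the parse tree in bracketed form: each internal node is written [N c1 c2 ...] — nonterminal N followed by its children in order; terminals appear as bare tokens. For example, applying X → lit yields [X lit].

Seq
X , Seq
lit , Seq
lit , X , Seq
lit , n , Seq
lit , n , X , Seq
lit , n , n , Seq
lit , n , n , X
lit , n , n , n

[Seq [X lit] , [Seq [X n] , [Seq [X n] , [Seq [X n]]]]]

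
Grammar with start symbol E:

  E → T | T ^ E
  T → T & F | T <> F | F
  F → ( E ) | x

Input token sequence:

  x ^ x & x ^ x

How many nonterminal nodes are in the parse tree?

11

[E [T [F x]] ^ [E [T [T [F x]] & [F x]] ^ [E [T [F x]]]]]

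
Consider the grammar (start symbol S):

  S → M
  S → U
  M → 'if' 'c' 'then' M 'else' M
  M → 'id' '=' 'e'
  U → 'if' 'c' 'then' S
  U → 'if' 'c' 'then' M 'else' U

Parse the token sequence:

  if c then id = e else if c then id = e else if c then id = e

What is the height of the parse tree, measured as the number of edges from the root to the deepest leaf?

[S [U if c then [M id = e] else [U if c then [M id = e] else [U if c then [S [M id = e]]]]]]

6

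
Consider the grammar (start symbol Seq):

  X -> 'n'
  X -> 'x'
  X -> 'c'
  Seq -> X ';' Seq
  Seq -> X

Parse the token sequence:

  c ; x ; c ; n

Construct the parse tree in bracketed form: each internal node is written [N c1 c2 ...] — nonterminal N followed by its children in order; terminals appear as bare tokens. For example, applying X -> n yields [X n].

Seq
X ; Seq
c ; Seq
c ; X ; Seq
c ; x ; Seq
c ; x ; X ; Seq
c ; x ; c ; Seq
c ; x ; c ; X
c ; x ; c ; n

[Seq [X c] ; [Seq [X x] ; [Seq [X c] ; [Seq [X n]]]]]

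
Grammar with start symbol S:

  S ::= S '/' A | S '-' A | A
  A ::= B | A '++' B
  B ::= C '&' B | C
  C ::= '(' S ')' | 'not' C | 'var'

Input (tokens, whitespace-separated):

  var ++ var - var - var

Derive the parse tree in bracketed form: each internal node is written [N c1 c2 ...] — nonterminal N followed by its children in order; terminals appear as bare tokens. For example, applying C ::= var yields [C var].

[S [S [S [A [A [B [C var]]] ++ [B [C var]]]] - [A [B [C var]]]] - [A [B [C var]]]]

S
S - A
S - A - A
A - A - A
A ++ B - A - A
B ++ B - A - A
C ++ B - A - A
var ++ B - A - A
var ++ C - A - A
var ++ var - A - A
var ++ var - B - A
var ++ var - C - A
var ++ var - var - A
var ++ var - var - B
var ++ var - var - C
var ++ var - var - var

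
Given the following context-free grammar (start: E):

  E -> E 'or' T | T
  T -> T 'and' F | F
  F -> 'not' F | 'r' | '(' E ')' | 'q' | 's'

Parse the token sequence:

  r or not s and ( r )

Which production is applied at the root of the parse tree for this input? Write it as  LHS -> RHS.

E -> E 'or' T

[E [E [T [F r]]] or [T [T [F not [F s]]] and [F ( [E [T [F r]]] )]]]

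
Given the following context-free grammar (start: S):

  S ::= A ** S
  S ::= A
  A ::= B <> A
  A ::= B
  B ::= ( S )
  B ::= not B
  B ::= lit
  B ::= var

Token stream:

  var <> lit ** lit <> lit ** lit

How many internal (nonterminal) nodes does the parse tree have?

13

[S [A [B var] <> [A [B lit]]] ** [S [A [B lit] <> [A [B lit]]] ** [S [A [B lit]]]]]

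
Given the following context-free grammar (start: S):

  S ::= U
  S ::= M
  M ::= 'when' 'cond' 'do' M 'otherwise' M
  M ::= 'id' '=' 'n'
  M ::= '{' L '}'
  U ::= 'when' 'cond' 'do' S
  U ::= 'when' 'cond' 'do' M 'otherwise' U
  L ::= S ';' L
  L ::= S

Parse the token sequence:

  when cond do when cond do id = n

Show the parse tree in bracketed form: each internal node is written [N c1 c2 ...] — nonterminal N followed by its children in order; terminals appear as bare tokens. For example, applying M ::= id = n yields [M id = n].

[S [U when cond do [S [U when cond do [S [M id = n]]]]]]

S
U
when cond do S
when cond do U
when cond do when cond do S
when cond do when cond do M
when cond do when cond do id = n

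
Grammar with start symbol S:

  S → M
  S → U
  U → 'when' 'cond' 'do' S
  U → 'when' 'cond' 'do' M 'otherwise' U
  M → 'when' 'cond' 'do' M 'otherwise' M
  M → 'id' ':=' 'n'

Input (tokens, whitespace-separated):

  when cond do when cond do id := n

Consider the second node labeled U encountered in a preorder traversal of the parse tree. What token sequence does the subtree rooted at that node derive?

when cond do id := n

[S [U when cond do [S [U when cond do [S [M id := n]]]]]]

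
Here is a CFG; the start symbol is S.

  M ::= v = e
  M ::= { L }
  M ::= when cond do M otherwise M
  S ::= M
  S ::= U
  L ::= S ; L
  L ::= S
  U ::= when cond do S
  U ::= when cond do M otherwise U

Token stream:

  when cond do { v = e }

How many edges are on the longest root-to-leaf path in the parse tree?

7

[S [U when cond do [S [M { [L [S [M v = e]]] }]]]]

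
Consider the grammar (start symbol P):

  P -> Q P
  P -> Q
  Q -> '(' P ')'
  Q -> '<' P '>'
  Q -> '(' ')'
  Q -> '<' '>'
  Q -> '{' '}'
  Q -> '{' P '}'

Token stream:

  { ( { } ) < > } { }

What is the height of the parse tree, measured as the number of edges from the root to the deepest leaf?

[P [Q { [P [Q ( [P [Q { }]] )] [P [Q < >]]] }] [P [Q { }]]]

6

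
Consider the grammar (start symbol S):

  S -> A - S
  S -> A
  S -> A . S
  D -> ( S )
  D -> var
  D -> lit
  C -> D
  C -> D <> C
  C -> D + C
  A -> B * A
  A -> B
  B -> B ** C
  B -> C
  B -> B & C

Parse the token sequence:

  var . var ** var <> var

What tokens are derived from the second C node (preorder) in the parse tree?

[S [A [B [C [D var]]]] . [S [A [B [B [C [D var]]] ** [C [D var] <> [C [D var]]]]]]]

var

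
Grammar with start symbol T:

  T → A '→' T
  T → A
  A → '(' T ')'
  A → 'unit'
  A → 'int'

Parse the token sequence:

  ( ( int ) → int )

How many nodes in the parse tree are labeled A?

[T [A ( [T [A ( [T [A int]] )] → [T [A int]]] )]]

4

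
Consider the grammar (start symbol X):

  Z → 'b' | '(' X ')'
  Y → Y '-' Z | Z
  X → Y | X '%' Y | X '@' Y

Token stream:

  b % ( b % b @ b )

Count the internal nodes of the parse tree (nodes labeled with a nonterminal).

15

[X [X [Y [Z b]]] % [Y [Z ( [X [X [X [Y [Z b]]] % [Y [Z b]]] @ [Y [Z b]]] )]]]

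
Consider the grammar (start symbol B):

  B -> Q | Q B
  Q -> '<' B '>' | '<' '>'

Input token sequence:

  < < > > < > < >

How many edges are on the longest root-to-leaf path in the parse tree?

4

[B [Q < [B [Q < >]] >] [B [Q < >] [B [Q < >]]]]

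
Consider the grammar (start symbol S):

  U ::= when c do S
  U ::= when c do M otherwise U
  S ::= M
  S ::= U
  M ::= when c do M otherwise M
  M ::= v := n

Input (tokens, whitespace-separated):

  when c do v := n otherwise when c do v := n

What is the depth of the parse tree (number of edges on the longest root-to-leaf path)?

[S [U when c do [M v := n] otherwise [U when c do [S [M v := n]]]]]

5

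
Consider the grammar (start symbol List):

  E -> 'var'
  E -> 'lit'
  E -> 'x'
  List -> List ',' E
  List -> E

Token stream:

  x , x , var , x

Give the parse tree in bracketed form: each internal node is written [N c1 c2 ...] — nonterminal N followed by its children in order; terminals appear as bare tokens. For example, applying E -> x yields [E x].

List
List , E
List , E , E
List , E , E , E
E , E , E , E
x , E , E , E
x , x , E , E
x , x , var , E
x , x , var , x

[List [List [List [List [E x]] , [E x]] , [E var]] , [E x]]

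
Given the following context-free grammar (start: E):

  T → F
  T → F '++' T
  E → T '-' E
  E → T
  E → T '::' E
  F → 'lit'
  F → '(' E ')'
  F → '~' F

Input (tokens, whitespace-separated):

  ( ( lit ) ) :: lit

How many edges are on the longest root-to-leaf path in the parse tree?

[E [T [F ( [E [T [F ( [E [T [F lit]]] )]]] )]] :: [E [T [F lit]]]]

9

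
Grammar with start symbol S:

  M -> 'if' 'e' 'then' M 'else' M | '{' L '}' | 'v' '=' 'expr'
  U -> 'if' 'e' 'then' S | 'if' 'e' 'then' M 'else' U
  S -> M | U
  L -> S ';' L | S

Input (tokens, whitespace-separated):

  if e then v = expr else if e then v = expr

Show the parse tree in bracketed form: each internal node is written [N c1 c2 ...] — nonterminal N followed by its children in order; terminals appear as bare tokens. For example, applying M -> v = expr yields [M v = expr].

[S [U if e then [M v = expr] else [U if e then [S [M v = expr]]]]]

S
U
if e then M else U
if e then v = expr else U
if e then v = expr else if e then S
if e then v = expr else if e then M
if e then v = expr else if e then v = expr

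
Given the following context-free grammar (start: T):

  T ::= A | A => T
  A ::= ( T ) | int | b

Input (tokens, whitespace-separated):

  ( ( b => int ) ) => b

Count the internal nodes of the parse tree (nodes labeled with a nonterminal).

10

[T [A ( [T [A ( [T [A b] => [T [A int]]] )]] )] => [T [A b]]]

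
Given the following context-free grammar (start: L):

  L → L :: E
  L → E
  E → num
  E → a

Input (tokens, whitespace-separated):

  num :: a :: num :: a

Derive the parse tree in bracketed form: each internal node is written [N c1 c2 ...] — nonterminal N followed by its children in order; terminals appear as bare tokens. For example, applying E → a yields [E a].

[L [L [L [L [E num]] :: [E a]] :: [E num]] :: [E a]]

L
L :: E
L :: E :: E
L :: E :: E :: E
E :: E :: E :: E
num :: E :: E :: E
num :: a :: E :: E
num :: a :: num :: E
num :: a :: num :: a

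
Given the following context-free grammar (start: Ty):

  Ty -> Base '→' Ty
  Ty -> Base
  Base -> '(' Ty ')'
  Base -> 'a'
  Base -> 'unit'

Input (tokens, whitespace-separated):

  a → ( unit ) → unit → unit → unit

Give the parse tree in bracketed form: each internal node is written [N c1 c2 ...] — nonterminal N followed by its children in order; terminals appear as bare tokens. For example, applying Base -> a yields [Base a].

[Ty [Base a] → [Ty [Base ( [Ty [Base unit]] )] → [Ty [Base unit] → [Ty [Base unit] → [Ty [Base unit]]]]]]

Ty
Base → Ty
a → Ty
a → Base → Ty
a → ( Ty ) → Ty
a → ( Base ) → Ty
a → ( unit ) → Ty
a → ( unit ) → Base → Ty
a → ( unit ) → unit → Ty
a → ( unit ) → unit → Base → Ty
a → ( unit ) → unit → unit → Ty
a → ( unit ) → unit → unit → Base
a → ( unit ) → unit → unit → unit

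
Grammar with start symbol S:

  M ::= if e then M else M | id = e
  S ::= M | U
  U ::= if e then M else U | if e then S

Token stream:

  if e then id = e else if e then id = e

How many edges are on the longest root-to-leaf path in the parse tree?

5

[S [U if e then [M id = e] else [U if e then [S [M id = e]]]]]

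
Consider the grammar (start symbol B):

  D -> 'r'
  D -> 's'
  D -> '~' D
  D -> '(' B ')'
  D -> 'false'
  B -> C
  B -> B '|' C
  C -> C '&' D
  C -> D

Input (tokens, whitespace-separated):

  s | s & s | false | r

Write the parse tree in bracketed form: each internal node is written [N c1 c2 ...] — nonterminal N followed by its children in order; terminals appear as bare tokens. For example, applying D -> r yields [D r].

B
B | C
B | C | C
B | C | C | C
C | C | C | C
D | C | C | C
s | C | C | C
s | C & D | C | C
s | D & D | C | C
s | s & D | C | C
s | s & s | C | C
s | s & s | D | C
s | s & s | false | C
s | s & s | false | D
s | s & s | false | r

[B [B [B [B [C [D s]]] | [C [C [D s]] & [D s]]] | [C [D false]]] | [C [D r]]]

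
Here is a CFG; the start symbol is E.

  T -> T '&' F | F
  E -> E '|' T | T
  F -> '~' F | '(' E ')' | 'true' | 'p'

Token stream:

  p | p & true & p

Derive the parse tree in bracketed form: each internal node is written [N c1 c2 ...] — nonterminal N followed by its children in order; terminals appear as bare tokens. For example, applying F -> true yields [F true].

[E [E [T [F p]]] | [T [T [T [F p]] & [F true]] & [F p]]]

E
E | T
T | T
F | T
p | T
p | T & F
p | T & F & F
p | F & F & F
p | p & F & F
p | p & true & F
p | p & true & p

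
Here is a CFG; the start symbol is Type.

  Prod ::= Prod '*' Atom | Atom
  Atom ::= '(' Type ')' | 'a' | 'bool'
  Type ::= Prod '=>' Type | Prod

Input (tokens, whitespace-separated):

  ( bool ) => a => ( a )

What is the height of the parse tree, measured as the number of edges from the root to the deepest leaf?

8

[Type [Prod [Atom ( [Type [Prod [Atom bool]]] )]] => [Type [Prod [Atom a]] => [Type [Prod [Atom ( [Type [Prod [Atom a]]] )]]]]]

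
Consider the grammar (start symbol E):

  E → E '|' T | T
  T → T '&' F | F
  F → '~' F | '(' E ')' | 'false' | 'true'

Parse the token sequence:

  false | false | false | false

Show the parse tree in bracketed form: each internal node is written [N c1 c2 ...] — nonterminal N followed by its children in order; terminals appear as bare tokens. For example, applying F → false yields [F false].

E
E | T
E | T | T
E | T | T | T
T | T | T | T
F | T | T | T
false | T | T | T
false | F | T | T
false | false | T | T
false | false | F | T
false | false | false | T
false | false | false | F
false | false | false | false

[E [E [E [E [T [F false]]] | [T [F false]]] | [T [F false]]] | [T [F false]]]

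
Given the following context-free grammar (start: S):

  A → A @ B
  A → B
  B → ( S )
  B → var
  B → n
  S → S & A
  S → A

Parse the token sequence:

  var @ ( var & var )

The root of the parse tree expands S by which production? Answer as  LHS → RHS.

[S [A [A [B var]] @ [B ( [S [S [A [B var]]] & [A [B var]]] )]]]

S → A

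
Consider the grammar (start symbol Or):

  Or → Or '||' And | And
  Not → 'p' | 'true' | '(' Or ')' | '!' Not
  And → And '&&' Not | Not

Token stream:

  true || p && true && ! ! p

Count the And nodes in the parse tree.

4

[Or [Or [And [Not true]]] || [And [And [And [Not p]] && [Not true]] && [Not ! [Not ! [Not p]]]]]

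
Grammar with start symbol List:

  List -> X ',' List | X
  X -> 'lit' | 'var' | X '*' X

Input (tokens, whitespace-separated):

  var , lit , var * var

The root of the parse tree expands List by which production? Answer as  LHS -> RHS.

[List [X var] , [List [X lit] , [List [X [X var] * [X var]]]]]

List -> X ',' List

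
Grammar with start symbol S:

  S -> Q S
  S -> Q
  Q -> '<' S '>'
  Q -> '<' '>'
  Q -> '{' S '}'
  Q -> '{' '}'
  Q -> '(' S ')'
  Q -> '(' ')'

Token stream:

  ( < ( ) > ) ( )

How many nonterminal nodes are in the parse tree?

8

[S [Q ( [S [Q < [S [Q ( )]] >]] )] [S [Q ( )]]]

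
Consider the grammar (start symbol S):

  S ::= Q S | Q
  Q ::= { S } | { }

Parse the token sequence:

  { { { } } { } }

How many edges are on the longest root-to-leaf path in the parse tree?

6

[S [Q { [S [Q { [S [Q { }]] }] [S [Q { }]]] }]]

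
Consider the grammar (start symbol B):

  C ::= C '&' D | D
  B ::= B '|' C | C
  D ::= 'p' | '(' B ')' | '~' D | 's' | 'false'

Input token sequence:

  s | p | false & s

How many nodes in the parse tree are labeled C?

[B [B [B [C [D s]]] | [C [D p]]] | [C [C [D false]] & [D s]]]

4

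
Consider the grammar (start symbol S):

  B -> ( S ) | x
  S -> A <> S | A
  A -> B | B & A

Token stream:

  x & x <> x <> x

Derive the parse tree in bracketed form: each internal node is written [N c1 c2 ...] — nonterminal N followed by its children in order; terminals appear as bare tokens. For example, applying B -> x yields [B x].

[S [A [B x] & [A [B x]]] <> [S [A [B x]] <> [S [A [B x]]]]]

S
A <> S
B & A <> S
x & A <> S
x & B <> S
x & x <> S
x & x <> A <> S
x & x <> B <> S
x & x <> x <> S
x & x <> x <> A
x & x <> x <> B
x & x <> x <> x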